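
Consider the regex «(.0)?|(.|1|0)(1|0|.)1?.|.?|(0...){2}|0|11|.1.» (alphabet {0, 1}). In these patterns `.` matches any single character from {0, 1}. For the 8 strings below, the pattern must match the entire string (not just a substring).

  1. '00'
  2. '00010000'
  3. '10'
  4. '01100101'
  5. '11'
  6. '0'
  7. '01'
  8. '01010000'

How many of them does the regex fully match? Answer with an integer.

7

1 → match
2 → match
3 → match
4 → match
5 → match
6 → match
7 → no match
8 → match
Total matched: 7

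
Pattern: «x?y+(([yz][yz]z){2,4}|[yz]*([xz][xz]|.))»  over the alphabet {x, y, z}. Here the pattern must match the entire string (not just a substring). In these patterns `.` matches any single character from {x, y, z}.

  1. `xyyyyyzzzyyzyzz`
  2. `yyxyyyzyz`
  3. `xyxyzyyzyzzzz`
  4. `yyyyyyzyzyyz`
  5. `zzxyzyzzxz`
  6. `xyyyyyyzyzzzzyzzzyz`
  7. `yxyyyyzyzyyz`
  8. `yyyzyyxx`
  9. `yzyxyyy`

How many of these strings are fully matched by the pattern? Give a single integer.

1 → match
2 → no match
3 → no match
4 → match
5 → no match
6 → match
7 → no match
8 → match
9 → no match
Total matched: 4

4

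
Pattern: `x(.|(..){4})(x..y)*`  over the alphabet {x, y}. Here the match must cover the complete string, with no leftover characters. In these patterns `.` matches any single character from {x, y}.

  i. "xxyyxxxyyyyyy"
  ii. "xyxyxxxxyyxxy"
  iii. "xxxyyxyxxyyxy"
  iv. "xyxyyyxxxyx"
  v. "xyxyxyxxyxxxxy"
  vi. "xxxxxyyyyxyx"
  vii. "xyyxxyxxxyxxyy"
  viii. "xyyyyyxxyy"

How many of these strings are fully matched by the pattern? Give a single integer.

i → no match
ii → no match
iii → no match
iv → no match
v → no match
vi → no match
vii → no match
viii → no match
Total matched: 0

0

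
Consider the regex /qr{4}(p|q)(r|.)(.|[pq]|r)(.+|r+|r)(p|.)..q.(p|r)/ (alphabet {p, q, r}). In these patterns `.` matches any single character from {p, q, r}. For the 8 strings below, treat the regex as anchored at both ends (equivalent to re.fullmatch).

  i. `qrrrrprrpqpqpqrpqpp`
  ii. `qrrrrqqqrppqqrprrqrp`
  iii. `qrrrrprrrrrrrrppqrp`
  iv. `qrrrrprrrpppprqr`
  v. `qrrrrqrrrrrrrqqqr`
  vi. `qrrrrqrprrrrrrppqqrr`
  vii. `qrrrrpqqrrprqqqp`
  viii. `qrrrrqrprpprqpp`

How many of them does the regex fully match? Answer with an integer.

7

i → match
ii → match
iii → match
iv → no match
v → match
vi → match
vii → match
viii → match
Total matched: 7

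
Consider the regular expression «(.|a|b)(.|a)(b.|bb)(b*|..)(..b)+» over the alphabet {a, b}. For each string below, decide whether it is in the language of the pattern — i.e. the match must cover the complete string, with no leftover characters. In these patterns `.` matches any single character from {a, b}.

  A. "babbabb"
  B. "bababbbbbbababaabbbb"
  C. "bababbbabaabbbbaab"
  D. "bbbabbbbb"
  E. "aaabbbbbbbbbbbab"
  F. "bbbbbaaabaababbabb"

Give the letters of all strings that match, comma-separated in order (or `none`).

A, C, D, F

A. "babbabb" → match
B → no match
C → match
D. "bbbabbbbb" → match
E → no match
F → match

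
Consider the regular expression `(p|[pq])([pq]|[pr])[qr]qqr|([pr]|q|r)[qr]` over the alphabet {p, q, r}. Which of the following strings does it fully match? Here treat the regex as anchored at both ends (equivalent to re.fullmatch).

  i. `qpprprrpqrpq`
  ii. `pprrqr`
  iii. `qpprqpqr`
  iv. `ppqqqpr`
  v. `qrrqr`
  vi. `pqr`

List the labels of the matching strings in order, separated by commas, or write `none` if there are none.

none

i. `qpprprrpqrpq` → no match
ii. `pprrqr` → no match
iii. `qpprqpqr` → no match
iv. `ppqqqpr` → no match
v. `qrrqr` → no match
vi. `pqr` → no match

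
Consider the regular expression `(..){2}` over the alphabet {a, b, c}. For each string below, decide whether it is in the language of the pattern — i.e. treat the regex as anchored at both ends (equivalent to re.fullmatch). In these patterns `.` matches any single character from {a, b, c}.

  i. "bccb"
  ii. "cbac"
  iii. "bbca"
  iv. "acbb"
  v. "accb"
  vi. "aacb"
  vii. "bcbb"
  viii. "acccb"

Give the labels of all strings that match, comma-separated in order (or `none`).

i → match
ii → match
iii → match
iv → match
v → match
vi → match
vii → match
viii → no match

i, ii, iii, iv, v, vi, vii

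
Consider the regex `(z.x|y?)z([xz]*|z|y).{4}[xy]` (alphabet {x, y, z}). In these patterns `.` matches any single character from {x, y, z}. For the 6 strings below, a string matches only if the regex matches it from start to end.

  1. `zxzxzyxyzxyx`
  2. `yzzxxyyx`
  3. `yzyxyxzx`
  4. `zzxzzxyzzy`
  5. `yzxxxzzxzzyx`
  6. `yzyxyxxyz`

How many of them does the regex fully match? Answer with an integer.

4

1 → no match
2 → match
3 → match
4 → match
5 → match
6 → no match
Total matched: 4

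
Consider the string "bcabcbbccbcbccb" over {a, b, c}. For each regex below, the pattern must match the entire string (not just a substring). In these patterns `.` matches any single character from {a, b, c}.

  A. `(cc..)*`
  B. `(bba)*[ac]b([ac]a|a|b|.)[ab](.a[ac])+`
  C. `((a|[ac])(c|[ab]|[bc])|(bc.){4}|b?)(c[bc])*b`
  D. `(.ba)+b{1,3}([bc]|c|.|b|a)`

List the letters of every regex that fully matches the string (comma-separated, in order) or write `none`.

C

A → no match
B → no match
C → match
D → no match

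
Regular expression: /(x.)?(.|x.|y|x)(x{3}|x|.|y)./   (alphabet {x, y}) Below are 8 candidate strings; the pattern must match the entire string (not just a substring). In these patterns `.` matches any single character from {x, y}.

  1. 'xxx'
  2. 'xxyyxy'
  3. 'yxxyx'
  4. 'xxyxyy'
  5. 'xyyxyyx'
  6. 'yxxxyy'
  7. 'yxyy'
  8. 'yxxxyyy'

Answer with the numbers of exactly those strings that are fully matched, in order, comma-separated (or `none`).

1 → match
2 → no match
3 → no match
4 → no match
5 → no match
6 → no match
7 → no match
8 → no match

1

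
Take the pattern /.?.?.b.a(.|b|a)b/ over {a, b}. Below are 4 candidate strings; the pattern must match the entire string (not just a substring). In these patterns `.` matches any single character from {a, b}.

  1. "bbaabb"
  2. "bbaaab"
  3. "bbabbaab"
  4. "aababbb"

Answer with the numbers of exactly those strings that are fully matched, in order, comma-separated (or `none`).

1 → match
2 → match
3 → match
4 → no match

1, 2, 3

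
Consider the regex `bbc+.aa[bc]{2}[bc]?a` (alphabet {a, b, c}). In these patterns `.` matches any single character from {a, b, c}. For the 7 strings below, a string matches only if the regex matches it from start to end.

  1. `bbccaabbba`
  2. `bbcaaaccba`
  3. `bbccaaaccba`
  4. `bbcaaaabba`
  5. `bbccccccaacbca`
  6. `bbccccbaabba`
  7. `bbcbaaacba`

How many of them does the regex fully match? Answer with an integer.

5

1. `bbccaabbba` → match
2. `bbcaaaccba` → match
3. `bbccaaaccba` → match
4. `bbcaaaabba` → no match
5 → match
6. `bbccccbaabba` → match
7. `bbcbaaacba` → no match
Total matched: 5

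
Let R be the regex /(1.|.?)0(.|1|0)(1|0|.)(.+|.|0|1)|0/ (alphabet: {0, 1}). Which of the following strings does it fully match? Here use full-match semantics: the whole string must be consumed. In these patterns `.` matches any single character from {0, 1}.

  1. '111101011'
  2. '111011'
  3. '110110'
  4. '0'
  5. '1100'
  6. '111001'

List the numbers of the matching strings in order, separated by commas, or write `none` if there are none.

1. '111101011' → no match
2. '111011' → no match
3. '110110' → match
4. '0' → match
5. '1100' → no match
6. '111001' → no match

3, 4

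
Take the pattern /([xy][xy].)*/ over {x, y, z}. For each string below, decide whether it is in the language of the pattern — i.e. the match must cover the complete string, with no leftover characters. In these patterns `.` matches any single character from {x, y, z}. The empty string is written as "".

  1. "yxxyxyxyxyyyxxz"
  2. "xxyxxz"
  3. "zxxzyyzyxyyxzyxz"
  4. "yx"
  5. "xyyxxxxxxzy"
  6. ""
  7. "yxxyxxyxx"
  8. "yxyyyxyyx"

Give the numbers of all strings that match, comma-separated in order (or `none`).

1 → match
2 → match
3 → no match
4 → no match
5 → no match
6 → match
7 → match
8 → match

1, 2, 6, 7, 8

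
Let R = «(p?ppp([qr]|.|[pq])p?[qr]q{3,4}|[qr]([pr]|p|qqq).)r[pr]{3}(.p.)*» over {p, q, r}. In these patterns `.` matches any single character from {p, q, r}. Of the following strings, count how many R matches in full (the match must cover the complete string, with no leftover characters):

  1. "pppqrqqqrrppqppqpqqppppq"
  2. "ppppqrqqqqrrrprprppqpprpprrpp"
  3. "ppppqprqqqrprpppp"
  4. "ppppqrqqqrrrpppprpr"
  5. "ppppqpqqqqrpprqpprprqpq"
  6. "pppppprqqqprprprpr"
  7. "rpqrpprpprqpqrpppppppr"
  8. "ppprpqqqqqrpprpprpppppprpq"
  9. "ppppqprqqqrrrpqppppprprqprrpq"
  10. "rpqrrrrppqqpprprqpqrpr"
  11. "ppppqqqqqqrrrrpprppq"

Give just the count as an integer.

1 → match
2 → match
3 → match
4 → match
5 → match
6 → no match
7 → match
8 → match
9 → match
10 → match
11 → match
Total matched: 10

10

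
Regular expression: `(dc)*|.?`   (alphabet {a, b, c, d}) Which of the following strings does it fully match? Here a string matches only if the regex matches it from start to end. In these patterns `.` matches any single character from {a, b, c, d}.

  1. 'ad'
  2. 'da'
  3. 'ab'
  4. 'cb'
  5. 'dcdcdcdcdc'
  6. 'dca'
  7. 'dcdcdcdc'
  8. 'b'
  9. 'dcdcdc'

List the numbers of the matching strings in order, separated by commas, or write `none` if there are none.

5, 7, 8, 9

1 → no match
2 → no match
3 → no match
4 → no match
5 → match
6 → no match
7 → match
8 → match
9 → match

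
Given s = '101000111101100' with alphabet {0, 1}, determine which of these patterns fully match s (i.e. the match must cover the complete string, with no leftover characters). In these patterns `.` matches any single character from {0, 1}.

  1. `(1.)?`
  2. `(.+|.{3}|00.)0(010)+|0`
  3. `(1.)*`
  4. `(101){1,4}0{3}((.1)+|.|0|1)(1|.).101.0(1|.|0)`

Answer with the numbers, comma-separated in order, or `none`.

4

1 → no match
2 → no match
3 → no match
4 → match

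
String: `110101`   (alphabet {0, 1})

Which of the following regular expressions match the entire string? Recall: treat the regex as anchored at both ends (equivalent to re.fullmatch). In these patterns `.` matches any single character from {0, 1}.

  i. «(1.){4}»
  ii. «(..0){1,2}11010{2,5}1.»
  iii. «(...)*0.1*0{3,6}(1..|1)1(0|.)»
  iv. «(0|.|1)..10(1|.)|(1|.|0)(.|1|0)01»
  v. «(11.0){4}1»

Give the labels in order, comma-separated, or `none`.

iv

i → no match
ii → no match
iii → no match
iv → match
v → no match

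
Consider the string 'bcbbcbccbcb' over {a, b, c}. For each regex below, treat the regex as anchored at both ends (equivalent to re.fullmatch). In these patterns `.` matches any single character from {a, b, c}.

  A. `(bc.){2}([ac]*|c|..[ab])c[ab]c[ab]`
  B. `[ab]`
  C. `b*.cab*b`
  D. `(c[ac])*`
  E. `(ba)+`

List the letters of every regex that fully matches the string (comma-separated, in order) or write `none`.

A

A → match
B → no match
C → no match
D → no match
E → no match — must start with 'ba'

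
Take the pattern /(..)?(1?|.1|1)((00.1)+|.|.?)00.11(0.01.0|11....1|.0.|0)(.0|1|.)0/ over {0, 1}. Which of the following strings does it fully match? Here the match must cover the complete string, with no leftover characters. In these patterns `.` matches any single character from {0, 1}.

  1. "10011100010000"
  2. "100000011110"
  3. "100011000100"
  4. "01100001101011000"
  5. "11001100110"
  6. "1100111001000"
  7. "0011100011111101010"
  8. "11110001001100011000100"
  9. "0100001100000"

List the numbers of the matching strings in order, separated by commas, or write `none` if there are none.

1, 3, 4, 6, 8, 9

1 → match
2 → no match
3 → match
4 → match
5 → no match
6 → match
7 → no match
8 → match
9 → match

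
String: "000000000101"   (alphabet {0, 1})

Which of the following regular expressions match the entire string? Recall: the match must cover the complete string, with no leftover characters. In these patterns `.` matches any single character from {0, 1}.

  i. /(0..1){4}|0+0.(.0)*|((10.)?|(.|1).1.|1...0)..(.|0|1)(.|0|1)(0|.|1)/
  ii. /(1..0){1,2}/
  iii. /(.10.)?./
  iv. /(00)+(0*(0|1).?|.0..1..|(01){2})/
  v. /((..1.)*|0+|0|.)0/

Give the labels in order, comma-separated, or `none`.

iv

i → no match
ii → no match — must start with "1"
iii → no match
iv → match
v → no match — must end with "0"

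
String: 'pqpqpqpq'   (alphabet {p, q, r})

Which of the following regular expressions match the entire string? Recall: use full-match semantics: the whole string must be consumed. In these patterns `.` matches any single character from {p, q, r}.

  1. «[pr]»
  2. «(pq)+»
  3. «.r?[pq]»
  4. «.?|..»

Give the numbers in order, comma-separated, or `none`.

1 → no match
2 → match
3 → no match
4 → no match

2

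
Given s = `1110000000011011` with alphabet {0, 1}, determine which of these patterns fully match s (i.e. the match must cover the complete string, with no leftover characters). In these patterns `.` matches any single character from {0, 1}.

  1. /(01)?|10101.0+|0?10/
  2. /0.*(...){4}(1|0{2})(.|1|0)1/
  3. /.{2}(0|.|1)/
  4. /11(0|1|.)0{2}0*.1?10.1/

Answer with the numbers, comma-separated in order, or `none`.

1 → no match
2 → no match — must start with `0`
3 → no match
4 → match

4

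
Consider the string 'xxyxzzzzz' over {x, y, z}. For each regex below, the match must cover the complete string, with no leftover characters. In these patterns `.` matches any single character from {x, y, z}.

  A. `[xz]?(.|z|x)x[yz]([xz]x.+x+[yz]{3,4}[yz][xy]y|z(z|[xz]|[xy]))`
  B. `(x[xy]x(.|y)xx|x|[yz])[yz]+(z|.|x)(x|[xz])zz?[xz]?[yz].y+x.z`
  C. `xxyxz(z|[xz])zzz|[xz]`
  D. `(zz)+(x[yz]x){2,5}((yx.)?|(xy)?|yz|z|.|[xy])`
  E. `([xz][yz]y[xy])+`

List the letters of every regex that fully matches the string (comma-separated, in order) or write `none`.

C

A → no match
B → no match
C → match
D → no match — must start with 'zz'
E → no match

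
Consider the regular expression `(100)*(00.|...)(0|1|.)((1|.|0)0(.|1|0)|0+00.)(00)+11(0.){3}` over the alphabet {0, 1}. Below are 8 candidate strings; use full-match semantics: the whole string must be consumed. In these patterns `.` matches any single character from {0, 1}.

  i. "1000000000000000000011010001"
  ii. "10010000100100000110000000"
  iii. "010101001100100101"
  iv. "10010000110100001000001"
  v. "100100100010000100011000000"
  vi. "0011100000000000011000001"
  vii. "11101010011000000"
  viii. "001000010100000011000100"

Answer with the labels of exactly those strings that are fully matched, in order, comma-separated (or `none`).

i → match
ii → no match
iii → no match
iv → no match
v → no match
vi → match
vii → match
viii → no match

i, vi, vii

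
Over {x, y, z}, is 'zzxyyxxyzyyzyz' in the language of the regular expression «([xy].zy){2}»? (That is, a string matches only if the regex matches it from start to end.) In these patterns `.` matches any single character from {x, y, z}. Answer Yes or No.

No

Every match must end with 'zy', but 'zzxyyxxyzyyzyz' does not.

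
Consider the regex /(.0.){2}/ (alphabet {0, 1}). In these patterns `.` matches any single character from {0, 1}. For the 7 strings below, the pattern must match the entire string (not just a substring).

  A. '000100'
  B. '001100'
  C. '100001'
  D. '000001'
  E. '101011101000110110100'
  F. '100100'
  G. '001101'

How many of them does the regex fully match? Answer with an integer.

6

A → match
B → match
C → match
D → match
E → no match
F → match
G → match
Total matched: 6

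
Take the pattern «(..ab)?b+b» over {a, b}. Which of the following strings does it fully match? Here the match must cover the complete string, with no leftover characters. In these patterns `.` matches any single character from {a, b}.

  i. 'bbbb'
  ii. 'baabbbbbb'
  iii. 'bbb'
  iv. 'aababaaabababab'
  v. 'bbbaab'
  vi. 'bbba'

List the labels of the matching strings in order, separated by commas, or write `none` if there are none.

i, ii, iii

i. 'bbbb' → match
ii. 'baabbbbbb' → match
iii. 'bbb' → match
iv → no match — must end with 'bb'
v. 'bbbaab' → no match — must end with 'bb'
vi. 'bbba' → no match — must end with 'bb'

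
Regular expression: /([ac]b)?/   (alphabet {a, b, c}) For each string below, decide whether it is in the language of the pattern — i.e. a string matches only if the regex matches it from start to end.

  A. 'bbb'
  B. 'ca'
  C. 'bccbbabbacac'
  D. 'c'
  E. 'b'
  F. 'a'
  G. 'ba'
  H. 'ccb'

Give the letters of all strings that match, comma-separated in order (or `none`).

A → no match
B → no match
C → no match
D → no match
E → no match
F → no match
G → no match
H → no match

none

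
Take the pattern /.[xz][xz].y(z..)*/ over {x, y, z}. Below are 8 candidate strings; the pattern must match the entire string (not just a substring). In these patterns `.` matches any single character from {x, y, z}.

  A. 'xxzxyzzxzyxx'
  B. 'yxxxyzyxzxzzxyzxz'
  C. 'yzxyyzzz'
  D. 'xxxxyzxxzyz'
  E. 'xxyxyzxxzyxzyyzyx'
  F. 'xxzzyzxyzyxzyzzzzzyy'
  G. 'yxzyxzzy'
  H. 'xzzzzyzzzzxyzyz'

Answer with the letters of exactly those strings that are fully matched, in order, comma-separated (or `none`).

A → no match
B → match
C → match
D → match
E → no match
F → match
G → no match
H → no match

B, C, D, F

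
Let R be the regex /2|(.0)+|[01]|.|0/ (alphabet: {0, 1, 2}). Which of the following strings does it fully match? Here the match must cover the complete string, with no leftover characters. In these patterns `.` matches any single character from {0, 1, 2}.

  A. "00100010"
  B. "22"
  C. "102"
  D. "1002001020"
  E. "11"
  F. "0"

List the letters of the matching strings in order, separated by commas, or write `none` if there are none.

A. "00100010" → match
B. "22" → no match
C. "102" → no match
D. "1002001020" → no match
E. "11" → no match
F. "0" → match

A, F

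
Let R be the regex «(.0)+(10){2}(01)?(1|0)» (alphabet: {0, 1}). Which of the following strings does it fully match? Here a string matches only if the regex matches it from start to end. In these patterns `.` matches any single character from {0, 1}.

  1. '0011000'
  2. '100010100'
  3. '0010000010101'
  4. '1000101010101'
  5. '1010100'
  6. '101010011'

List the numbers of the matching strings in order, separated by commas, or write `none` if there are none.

1 → no match
2 → match
3 → match
4 → match
5 → match
6 → match

2, 3, 4, 5, 6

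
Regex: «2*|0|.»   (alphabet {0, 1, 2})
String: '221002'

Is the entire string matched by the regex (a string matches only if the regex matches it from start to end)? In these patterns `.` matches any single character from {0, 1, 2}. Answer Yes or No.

No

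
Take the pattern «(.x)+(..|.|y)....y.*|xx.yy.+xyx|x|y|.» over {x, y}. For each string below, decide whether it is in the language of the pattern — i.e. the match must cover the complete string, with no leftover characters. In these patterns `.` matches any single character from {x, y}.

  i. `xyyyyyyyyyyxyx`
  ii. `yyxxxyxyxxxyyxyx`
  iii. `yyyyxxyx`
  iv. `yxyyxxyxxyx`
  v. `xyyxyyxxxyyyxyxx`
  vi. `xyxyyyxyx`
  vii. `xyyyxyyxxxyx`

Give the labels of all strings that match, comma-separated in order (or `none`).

none

i → no match
ii → no match
iii → no match
iv → no match
v → no match
vi → no match
vii → no match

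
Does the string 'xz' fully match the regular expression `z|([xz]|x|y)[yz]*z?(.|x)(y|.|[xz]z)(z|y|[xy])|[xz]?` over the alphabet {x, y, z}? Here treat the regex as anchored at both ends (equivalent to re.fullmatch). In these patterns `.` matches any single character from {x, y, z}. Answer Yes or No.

No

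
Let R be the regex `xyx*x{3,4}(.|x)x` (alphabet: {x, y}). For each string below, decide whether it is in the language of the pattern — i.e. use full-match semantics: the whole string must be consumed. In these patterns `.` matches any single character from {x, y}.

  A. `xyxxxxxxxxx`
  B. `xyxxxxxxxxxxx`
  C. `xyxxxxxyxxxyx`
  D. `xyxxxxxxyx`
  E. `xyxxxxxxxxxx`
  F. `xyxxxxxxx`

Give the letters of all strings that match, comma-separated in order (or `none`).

A. `xyxxxxxxxxx` → match
B → match
C → no match
D. `xyxxxxxxyx` → match
E. `xyxxxxxxxxxx` → match
F. `xyxxxxxxx` → match

A, B, D, E, F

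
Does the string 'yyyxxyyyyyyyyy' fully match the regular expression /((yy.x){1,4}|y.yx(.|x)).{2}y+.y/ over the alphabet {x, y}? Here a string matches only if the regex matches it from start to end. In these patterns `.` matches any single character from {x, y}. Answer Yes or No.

Yes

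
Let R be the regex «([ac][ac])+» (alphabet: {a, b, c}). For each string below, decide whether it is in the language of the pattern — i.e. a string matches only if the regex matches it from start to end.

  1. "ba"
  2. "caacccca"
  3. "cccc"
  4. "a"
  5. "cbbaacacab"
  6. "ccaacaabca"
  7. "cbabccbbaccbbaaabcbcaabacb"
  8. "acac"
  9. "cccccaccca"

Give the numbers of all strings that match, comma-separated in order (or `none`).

2, 3, 8, 9

1. "ba" → no match
2. "caacccca" → match
3. "cccc" → match
4. "a" → no match
5. "cbbaacacab" → no match
6. "ccaacaabca" → no match
7 → no match
8. "acac" → match
9. "cccccaccca" → match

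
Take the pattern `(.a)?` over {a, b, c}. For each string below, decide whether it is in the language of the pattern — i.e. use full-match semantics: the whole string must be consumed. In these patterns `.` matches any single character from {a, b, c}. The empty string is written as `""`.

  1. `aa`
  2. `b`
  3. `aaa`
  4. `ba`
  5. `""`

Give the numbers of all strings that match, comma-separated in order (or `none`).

1, 4, 5

1. `aa` → match
2. `b` → no match
3. `aaa` → no match
4. `ba` → match
5. `""` → match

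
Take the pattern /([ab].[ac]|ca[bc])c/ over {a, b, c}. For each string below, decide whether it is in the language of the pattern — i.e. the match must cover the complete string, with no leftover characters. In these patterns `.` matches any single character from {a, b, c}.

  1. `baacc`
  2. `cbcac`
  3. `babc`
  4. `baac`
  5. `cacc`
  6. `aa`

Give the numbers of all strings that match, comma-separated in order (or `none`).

4, 5

1 → no match
2 → no match
3 → no match
4 → match
5 → match
6 → no match — must end with `c`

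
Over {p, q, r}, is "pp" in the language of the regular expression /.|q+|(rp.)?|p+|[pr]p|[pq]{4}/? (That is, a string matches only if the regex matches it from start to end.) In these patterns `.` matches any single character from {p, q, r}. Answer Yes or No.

Yes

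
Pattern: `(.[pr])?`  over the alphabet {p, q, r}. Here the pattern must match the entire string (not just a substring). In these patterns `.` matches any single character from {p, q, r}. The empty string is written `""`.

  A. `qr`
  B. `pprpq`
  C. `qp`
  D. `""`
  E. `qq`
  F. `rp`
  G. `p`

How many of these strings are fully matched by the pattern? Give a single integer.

4

A. `qr` → match
B. `pprpq` → no match
C. `qp` → match
D. `""` → match
E. `qq` → no match
F. `rp` → match
G. `p` → no match
Total matched: 4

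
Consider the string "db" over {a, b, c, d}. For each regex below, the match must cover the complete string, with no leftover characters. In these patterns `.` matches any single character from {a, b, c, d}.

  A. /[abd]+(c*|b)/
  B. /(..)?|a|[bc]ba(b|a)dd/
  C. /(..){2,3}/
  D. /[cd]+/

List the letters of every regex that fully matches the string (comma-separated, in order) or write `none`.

A, B

A → match
B → match
C → no match
D → no match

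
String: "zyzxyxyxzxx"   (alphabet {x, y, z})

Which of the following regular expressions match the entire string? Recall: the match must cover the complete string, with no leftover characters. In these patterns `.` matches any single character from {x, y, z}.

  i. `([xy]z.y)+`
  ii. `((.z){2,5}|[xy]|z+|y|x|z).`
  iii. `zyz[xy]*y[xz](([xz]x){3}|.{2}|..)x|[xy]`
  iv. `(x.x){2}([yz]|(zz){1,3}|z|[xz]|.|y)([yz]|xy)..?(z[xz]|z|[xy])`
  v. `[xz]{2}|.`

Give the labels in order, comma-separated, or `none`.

iii

i → no match — must end with "y"
ii → no match
iii → match
iv → no match — must start with "x"
v → no match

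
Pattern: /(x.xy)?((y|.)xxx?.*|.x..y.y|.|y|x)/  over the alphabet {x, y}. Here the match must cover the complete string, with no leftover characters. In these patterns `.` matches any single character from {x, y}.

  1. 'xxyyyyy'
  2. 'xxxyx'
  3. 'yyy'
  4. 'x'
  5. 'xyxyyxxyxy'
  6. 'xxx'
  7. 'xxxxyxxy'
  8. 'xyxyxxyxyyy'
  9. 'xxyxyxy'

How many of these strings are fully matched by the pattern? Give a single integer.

8

1 → match
2 → match
3 → no match
4 → match
5 → match
6 → match
7 → match
8 → match
9 → match
Total matched: 8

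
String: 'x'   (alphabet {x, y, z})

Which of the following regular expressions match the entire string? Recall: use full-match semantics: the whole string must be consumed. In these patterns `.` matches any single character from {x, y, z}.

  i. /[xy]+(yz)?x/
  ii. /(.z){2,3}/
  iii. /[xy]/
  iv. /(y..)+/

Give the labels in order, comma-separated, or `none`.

i → no match
ii → no match — must end with 'z'
iii → match
iv → no match — must start with 'y'

iii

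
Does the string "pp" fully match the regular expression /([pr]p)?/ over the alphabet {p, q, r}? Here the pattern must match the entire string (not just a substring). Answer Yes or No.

Yes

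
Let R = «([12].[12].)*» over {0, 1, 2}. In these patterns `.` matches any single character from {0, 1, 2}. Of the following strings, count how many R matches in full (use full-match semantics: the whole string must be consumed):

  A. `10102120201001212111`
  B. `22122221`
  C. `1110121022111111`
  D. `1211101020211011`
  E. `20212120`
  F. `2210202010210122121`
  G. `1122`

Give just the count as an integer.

5

A → no match
B → match
C → match
D → match
E → match
F → no match
G → match
Total matched: 5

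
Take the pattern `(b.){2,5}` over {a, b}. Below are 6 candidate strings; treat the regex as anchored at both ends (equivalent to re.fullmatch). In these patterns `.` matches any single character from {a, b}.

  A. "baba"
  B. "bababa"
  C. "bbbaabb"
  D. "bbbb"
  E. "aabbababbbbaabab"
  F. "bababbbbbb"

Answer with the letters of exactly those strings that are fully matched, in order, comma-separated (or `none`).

A, B, D, F

A → match
B → match
C → no match
D → match
E → no match — must start with "b"
F → match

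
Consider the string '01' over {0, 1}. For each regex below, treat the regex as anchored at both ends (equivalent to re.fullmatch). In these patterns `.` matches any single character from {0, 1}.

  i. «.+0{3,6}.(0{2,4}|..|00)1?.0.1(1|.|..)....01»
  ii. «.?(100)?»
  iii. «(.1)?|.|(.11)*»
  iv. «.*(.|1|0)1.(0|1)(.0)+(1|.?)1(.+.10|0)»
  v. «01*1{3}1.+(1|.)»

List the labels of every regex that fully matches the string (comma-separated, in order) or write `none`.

iii

i → no match
ii → no match
iii → match
iv → no match
v → no match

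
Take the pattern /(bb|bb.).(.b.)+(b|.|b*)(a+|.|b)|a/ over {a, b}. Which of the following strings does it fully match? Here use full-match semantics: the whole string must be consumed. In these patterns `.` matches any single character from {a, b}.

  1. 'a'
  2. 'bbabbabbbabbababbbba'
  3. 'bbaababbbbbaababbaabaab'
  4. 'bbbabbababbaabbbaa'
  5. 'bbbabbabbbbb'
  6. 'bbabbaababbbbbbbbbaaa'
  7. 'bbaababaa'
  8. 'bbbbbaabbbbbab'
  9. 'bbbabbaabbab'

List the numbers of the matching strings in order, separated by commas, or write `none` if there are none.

1. 'a' → match
2 → match
3 → match
4 → match
5. 'bbbabbabbbbb' → match
6 → match
7. 'bbaababaa' → match
8 → match
9. 'bbbabbaabbab' → match

1, 2, 3, 4, 5, 6, 7, 8, 9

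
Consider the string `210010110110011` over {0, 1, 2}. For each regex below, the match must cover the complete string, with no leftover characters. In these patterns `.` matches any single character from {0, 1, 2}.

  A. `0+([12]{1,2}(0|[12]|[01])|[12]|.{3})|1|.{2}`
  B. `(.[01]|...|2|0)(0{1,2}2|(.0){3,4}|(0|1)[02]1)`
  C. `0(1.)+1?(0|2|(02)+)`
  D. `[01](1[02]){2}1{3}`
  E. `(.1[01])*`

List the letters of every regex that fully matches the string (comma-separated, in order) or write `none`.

A → no match
B → no match
C → no match — must start with `01`
D → no match
E → match

E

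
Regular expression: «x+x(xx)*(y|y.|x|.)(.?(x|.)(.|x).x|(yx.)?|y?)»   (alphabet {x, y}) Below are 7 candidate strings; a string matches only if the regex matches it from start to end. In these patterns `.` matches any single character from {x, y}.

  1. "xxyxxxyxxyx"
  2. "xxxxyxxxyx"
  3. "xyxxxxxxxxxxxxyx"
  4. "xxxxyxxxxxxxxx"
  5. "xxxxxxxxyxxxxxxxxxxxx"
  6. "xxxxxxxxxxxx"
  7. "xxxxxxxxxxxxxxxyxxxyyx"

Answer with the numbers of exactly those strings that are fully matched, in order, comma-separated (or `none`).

1 → no match
2 → match
3 → no match
4 → no match
5 → no match
6 → match
7 → match

2, 6, 7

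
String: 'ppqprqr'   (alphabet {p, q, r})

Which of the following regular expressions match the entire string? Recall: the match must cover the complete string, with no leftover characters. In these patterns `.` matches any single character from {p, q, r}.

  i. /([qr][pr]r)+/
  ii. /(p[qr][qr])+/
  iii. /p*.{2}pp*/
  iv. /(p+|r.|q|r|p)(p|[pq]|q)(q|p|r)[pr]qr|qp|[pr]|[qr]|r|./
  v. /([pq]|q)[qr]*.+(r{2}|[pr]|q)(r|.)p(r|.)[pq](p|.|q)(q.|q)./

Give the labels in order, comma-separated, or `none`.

iv

i → no match
ii → no match
iii → no match
iv → match
v → no match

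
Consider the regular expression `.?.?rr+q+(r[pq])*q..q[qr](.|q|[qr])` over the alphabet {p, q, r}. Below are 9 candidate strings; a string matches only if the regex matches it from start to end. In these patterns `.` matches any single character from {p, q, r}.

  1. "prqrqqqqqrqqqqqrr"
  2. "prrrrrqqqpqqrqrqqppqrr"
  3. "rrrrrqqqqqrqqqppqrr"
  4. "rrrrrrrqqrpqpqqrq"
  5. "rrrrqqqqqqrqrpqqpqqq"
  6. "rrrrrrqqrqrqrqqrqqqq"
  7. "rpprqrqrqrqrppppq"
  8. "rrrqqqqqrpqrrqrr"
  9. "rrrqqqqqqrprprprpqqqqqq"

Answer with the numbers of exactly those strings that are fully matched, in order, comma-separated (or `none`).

4, 5, 6, 8, 9

1 → no match
2 → no match
3 → no match
4 → match
5 → match
6 → match
7 → no match
8 → match
9 → match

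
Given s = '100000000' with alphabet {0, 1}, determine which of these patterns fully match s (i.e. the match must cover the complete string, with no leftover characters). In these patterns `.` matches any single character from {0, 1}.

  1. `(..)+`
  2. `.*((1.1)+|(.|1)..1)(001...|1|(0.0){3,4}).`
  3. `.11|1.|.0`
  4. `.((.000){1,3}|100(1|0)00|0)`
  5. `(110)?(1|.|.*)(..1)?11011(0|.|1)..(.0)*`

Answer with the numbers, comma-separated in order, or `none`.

4

1 → no match
2 → no match
3 → no match
4 → match
5 → no match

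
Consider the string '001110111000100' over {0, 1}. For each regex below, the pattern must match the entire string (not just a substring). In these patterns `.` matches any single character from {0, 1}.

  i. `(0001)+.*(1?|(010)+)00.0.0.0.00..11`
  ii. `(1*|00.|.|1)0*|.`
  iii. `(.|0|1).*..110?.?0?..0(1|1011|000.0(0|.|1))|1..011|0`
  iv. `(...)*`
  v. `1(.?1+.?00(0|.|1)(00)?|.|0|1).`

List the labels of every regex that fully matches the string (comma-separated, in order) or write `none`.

i → no match — must start with '0001'
ii → no match
iii → no match
iv → match
v → no match — must start with '1'

iv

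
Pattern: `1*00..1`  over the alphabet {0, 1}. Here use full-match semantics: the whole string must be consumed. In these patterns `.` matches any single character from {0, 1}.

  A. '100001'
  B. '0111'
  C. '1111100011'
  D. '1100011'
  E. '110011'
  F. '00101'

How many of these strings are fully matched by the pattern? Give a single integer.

4

A → match
B → no match
C → match
D → match
E → no match
F → match
Total matched: 4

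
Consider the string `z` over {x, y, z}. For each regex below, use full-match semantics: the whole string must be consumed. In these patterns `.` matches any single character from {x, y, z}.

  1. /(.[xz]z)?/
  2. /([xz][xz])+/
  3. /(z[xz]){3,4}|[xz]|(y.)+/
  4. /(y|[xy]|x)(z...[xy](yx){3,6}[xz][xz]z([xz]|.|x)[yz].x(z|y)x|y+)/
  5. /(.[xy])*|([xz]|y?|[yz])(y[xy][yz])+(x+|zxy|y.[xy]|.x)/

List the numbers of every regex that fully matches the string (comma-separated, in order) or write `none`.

3

1 → no match
2 → no match
3 → match
4 → no match
5 → no match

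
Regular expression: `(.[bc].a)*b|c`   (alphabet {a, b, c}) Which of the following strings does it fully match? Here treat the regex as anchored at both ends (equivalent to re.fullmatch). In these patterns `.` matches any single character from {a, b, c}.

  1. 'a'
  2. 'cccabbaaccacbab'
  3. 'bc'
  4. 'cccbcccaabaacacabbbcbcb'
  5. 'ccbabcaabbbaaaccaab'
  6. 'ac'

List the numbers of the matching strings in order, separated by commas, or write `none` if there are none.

1 → no match
2 → no match
3 → no match
4 → no match
5 → no match
6 → no match

none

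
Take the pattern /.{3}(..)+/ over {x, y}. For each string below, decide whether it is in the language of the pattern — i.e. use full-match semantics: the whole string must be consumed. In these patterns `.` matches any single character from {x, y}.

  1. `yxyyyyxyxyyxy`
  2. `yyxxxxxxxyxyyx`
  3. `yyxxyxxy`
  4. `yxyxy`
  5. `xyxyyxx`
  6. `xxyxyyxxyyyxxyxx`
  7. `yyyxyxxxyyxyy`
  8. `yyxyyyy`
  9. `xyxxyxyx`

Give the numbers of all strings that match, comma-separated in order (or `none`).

1, 4, 5, 7, 8

1 → match
2 → no match
3 → no match
4 → match
5 → match
6 → no match
7 → match
8 → match
9 → no match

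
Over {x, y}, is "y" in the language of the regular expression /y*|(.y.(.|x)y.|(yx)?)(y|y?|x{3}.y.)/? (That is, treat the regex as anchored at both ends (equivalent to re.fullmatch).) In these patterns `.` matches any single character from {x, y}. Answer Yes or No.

Yes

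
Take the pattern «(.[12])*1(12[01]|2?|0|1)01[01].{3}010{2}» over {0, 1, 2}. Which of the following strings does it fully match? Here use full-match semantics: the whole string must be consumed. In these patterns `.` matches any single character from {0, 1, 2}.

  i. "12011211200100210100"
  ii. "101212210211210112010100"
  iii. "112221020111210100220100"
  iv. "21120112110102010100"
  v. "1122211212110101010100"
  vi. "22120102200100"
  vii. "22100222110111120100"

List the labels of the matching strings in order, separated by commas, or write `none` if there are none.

i, iii, iv, v, vi

i → match
ii → no match
iii → match
iv → match
v → match
vi → match
vii → no match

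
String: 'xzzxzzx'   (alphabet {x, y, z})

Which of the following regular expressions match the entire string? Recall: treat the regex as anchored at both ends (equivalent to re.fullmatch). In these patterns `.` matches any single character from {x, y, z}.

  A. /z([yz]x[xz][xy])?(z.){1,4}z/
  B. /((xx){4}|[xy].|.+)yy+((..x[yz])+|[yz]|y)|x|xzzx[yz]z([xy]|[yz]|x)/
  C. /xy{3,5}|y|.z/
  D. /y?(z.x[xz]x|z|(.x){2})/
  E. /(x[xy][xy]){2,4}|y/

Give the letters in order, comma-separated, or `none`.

B

A → no match — must start with 'z'
B → match
C → no match
D → no match
E → no match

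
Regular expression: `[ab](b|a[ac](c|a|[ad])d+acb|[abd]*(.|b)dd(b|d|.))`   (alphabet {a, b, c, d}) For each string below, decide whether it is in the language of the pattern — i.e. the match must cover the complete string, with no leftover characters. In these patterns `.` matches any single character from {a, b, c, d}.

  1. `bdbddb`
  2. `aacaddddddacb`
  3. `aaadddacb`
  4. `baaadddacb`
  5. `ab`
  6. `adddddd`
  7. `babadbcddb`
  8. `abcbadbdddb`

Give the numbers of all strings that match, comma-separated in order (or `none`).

1. `bdbddb` → match
2 → match
3. `aaadddacb` → match
4. `baaadddacb` → match
5. `ab` → match
6. `adddddd` → match
7. `babadbcddb` → match
8. `abcbadbdddb` → no match

1, 2, 3, 4, 5, 6, 7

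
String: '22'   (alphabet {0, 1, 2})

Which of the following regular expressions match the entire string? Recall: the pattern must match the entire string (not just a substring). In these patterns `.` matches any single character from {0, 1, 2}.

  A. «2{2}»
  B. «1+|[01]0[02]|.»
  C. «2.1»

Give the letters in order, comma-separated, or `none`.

A → match
B → no match
C → no match — must end with '1'

A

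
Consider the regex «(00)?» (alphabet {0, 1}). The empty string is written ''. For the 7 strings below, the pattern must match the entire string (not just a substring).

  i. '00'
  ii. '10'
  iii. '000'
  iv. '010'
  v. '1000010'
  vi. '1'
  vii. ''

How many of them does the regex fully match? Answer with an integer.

i → match
ii → no match
iii → no match
iv → no match
v → no match
vi → no match
vii → match
Total matched: 2

2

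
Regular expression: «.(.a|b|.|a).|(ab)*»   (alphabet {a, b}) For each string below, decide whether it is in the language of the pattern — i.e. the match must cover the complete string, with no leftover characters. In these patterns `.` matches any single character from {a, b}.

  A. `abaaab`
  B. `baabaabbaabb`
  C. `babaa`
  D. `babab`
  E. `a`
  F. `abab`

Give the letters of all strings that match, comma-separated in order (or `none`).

F

A → no match
B → no match
C → no match
D → no match
E → no match
F → match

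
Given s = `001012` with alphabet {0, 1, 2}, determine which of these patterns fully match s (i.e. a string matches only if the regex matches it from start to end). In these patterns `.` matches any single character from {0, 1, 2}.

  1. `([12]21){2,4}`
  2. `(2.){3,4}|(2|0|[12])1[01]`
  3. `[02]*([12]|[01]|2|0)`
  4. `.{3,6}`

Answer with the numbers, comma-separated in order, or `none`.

1 → no match — must end with `21`
2 → no match
3 → no match
4 → match

4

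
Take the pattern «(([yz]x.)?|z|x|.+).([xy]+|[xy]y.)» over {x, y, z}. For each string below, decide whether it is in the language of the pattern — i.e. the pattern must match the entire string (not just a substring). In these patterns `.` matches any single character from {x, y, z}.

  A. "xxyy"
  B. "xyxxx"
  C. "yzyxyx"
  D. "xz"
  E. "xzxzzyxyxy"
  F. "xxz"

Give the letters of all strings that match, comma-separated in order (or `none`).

A → match
B → match
C → match
D → no match
E → match
F → no match

A, B, C, E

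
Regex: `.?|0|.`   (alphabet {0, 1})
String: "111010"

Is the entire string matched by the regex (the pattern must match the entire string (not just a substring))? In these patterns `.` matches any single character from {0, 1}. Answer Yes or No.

No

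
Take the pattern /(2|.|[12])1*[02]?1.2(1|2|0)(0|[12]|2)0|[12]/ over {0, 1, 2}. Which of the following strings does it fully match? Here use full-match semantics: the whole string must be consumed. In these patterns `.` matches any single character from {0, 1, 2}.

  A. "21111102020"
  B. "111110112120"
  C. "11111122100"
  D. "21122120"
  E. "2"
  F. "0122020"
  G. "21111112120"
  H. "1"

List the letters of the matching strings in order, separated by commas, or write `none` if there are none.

A → match
B → match
C → match
D → match
E → match
F → match
G → match
H → match

A, B, C, D, E, F, G, H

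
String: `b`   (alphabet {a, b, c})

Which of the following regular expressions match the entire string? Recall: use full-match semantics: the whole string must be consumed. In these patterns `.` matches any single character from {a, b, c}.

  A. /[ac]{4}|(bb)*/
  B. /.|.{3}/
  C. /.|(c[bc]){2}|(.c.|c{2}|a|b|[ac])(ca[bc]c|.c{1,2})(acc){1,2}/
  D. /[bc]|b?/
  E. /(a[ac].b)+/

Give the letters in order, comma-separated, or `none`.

B, C, D

A → no match
B → match
C → match
D → match
E → no match — must start with `a`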